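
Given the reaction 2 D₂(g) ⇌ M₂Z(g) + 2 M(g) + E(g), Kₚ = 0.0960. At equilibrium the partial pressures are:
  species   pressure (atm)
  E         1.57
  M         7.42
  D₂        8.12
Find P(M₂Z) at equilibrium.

At equilibrium, Kₚ = P(M₂Z)·P(M)²·P(E) / P(D₂)² = 0.0960.
(P(M₂Z))·(7.42)²·(1.57) / (8.12)² = 0.0960
P(M₂Z) = 0.0732 atm

P(M₂Z) = 0.0732 atm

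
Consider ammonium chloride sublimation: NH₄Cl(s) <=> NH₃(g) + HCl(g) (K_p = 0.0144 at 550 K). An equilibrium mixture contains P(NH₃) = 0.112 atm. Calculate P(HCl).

P(HCl) = 0.129 atm

(NH₄Cl is a pure solid — omitted from K_p.)
At equilibrium, K_p = P(NH₃)·P(HCl) = 0.0144.
(0.112)·(P(HCl)) = 0.0144
P(HCl) = 0.129 atm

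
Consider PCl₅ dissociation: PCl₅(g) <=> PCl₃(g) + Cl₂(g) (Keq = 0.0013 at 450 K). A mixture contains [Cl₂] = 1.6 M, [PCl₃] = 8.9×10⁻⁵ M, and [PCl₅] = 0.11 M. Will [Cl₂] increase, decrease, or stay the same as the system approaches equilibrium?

Q = [PCl₃]·[Cl₂] / [PCl₅] = (8.9×10⁻⁵)·(1.6) / (0.11) = 0.0013
Q = 0.0013 = Keq; the system is at equilibrium.

stay the same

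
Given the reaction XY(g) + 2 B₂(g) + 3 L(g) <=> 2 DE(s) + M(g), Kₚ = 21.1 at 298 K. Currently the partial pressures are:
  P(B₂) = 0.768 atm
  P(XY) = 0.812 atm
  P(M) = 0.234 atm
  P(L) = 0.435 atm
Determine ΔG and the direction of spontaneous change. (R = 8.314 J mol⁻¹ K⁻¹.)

(DE is a pure solid — omitted from Qₚ.)
Qₚ = P(M) / (P(XY)·P(B₂)²·P(L)³) = (0.234) / ((0.812)·(0.768)²·(0.435)³) = 5.94
ΔG = RT ln(Qₚ/Kₚ) = (8.314 J mol⁻¹ K⁻¹)(298 K) × ln(5.94/21.1)
   = (2.478 kJ/mol)(-1.268) = -3.14 kJ/mol
ΔG < 0, so the forward reaction is spontaneous (proceeds forward).

ΔG = -3.14 kJ/mol; the forward reaction is spontaneous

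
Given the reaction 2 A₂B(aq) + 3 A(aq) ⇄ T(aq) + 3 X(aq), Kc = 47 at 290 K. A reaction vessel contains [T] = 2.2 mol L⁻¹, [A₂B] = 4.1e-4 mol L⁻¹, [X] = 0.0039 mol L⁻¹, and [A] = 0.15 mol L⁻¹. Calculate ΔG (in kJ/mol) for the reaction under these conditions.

Qc = [T]·[X]³ / ([A₂B]²·[A]³) = (2.2)·(0.0039)³ / ((4.1e-4)²·(0.15)³) = 230
ΔG = RT ln(Qc/Kc) = (8.314 J mol⁻¹ K⁻¹)(290 K) × ln(230/47)
   = (2.411 kJ/mol)(1.588) = 3.83 kJ/mol
ΔG > 0, so the forward reaction is non-spontaneous (proceeds in reverse).

ΔG = 3.83 kJ/mol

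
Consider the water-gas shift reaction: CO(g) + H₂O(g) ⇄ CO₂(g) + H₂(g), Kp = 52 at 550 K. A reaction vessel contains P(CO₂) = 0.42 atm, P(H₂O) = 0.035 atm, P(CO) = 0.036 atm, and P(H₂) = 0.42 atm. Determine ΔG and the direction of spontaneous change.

ΔG = 4.53 kJ/mol; the forward reaction is non-spontaneous

Qp = P(CO₂)·P(H₂) / (P(CO)·P(H₂O)) = (0.42)·(0.42) / ((0.036)·(0.035)) = 140
ΔG = RT ln(Qp/Kp) = (8.314 J mol⁻¹ K⁻¹)(550 K) × ln(140/52)
   = (4.573 kJ/mol)(0.9904) = 4.53 kJ/mol
ΔG > 0, so the forward reaction is non-spontaneous (proceeds in reverse).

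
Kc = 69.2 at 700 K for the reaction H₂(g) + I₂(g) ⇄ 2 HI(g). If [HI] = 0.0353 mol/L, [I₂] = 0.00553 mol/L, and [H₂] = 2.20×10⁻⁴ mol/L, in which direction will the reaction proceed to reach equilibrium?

in the reverse direction

Qc = [HI]² / ([H₂]·[I₂]) = (0.0353)² / ((2.20×10⁻⁴)·(0.00553)) = 1020
Qc = 1020 > Kc = 69.2, so the reverse reaction proceeds.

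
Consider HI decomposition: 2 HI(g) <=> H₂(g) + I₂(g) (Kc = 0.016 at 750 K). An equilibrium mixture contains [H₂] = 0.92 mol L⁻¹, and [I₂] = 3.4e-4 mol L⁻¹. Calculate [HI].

At equilibrium, Kc = [H₂]·[I₂] / [HI]² = 0.016.
(0.92)·(3.4e-4) / ([HI])² = 0.016
[HI]² = 0.0196 ⇒ [HI] = 0.14 mol L⁻¹

[HI] = 0.14 mol L⁻¹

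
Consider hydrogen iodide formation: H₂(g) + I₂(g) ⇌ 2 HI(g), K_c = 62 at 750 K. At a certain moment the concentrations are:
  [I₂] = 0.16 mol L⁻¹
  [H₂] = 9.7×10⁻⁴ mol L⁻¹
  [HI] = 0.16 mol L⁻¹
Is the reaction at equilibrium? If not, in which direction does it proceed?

Q_c = [HI]² / ([H₂]·[I₂]) = (0.16)² / ((9.7×10⁻⁴)·(0.16)) = 160
Q_c = 160 > K_c = 62, so the reverse reaction proceeds.

to the left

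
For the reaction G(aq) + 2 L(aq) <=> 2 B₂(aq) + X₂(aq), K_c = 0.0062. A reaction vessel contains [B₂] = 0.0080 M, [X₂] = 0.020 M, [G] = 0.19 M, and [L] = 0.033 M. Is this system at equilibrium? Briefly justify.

yes, at equilibrium

Q_c = [B₂]²·[X₂] / ([G]·[L]²) = (0.0080)²·(0.020) / ((0.19)·(0.033)²) = 0.0062
Q_c = 0.0062 = K_c; the system is at equilibrium.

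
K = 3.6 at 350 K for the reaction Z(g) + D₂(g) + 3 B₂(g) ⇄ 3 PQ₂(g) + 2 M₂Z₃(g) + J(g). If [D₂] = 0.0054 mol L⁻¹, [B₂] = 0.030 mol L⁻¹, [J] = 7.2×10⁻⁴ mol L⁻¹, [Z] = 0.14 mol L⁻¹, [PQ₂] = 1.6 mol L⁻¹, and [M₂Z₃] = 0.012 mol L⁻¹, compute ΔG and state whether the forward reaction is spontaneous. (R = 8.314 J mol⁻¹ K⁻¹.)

Q = [PQ₂]³·[M₂Z₃]²·[J] / ([Z]·[D₂]·[B₂]³) = (1.6)³·(0.012)²·(7.2×10⁻⁴) / ((0.14)·(0.0054)·(0.030)³) = 20.8
ΔG = RT ln(Q/K) = (8.314 J mol⁻¹ K⁻¹)(350 K) × ln(20.8/3.6)
   = (2.910 kJ/mol)(1.754) = 5.10 kJ/mol
ΔG > 0, so the forward reaction is non-spontaneous (proceeds in reverse).

ΔG = 5.10 kJ/mol; the forward reaction is non-spontaneous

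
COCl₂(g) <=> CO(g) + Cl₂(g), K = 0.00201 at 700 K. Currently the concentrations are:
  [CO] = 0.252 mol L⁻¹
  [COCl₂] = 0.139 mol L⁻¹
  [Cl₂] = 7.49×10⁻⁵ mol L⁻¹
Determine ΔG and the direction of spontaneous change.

Q = [CO]·[Cl₂] / [COCl₂] = (0.252)·(7.49×10⁻⁵) / (0.139) = 1.36×10⁻⁴
ΔG = RT ln(Q/K) = (8.314 J mol⁻¹ K⁻¹)(700 K) × ln(1.36×10⁻⁴/0.00201)
   = (5.820 kJ/mol)(-2.693) = -15.7 kJ/mol
ΔG < 0, so the forward reaction is spontaneous (proceeds forward).

ΔG = -15.7 kJ/mol; the forward reaction is spontaneous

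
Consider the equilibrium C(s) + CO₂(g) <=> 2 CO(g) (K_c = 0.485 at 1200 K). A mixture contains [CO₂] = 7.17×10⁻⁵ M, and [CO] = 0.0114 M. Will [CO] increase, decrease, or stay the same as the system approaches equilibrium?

decrease

(C is a pure solid — omitted from Q_c.)
Q_c = [CO]² / [CO₂] = (0.0114)² / (7.17×10⁻⁵) = 1.81
Q_c = 1.81 > K_c = 0.485: net reverse reaction.
CO is a product, so it decreases.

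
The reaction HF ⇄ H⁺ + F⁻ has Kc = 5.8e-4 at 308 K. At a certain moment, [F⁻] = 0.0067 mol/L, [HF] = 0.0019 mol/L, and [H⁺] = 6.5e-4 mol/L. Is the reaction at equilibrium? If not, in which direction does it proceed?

in the reverse direction

Qc = [H⁺]·[F⁻] / [HF] = (6.5e-4)·(0.0067) / (0.0019) = 0.0023
Qc = 0.0023 > Kc = 5.8e-4, so the reverse reaction proceeds.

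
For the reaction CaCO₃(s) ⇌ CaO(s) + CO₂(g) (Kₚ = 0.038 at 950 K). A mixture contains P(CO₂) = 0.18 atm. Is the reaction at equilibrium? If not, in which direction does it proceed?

(CaCO₃, CaO are pure solids — omitted from Qₚ.)
Qₚ = P(CO₂) = 0.18
Qₚ = 0.18 > Kₚ = 0.038, so the reverse reaction proceeds.

toward reactants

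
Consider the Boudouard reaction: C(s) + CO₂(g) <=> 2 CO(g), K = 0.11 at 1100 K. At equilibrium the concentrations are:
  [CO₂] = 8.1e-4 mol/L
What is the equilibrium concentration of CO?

(C is a pure solid — omitted from K.)
At equilibrium, K = [CO]² / [CO₂] = 0.11.
([CO])² / (8.1e-4) = 0.11
[CO]² = 8.91e-5 ⇒ [CO] = 0.0094 mol/L

[CO] = 0.0094 mol/L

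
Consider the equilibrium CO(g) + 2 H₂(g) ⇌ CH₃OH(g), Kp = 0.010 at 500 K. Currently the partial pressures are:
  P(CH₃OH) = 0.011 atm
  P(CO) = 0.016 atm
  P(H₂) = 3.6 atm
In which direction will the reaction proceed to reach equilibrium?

to the left

Qp = P(CH₃OH) / (P(CO)·P(H₂)²) = (0.011) / ((0.016)·(3.6)²) = 0.053
Qp = 0.053 > Kp = 0.010, so the reverse reaction proceeds.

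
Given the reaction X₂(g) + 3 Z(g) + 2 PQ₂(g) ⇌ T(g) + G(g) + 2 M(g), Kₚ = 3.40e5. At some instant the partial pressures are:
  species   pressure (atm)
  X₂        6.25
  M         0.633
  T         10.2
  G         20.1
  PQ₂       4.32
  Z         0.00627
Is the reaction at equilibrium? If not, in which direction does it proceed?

Qₚ = P(T)·P(G)·P(M)² / (P(X₂)·P(Z)³·P(PQ₂)²) = (10.2)·(20.1)·(0.633)² / ((6.25)·(0.00627)³·(4.32)²) = 2.86e6
Qₚ = 2.86e6 > Kₚ = 3.40e5, so the reverse reaction proceeds.

toward reactants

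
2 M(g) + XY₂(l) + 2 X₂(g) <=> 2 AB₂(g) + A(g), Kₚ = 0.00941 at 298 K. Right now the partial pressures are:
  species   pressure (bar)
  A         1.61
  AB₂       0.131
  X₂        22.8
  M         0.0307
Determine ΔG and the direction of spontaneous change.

ΔG = 4.44 kJ/mol; the forward reaction is non-spontaneous

(XY₂ is a pure liquid — omitted from Qₚ.)
Qₚ = P(AB₂)²·P(A) / (P(M)²·P(X₂)²) = (0.131)²·(1.61) / ((0.0307)²·(22.8)²) = 0.0564
ΔG = RT ln(Qₚ/Kₚ) = (8.314 J mol⁻¹ K⁻¹)(298 K) × ln(0.0564/0.00941)
   = (2.478 kJ/mol)(1.791) = 4.44 kJ/mol
ΔG > 0, so the forward reaction is non-spontaneous (proceeds in reverse).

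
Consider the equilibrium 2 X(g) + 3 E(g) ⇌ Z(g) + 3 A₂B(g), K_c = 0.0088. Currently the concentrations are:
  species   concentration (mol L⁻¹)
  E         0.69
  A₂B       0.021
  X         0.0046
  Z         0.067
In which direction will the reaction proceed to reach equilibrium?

Q_c = [Z]·[A₂B]³ / ([X]²·[E]³) = (0.067)·(0.021)³ / ((0.0046)²·(0.69)³) = 0.089
Q_c = 0.089 > K_c = 0.0088, so the reverse reaction proceeds.

to the left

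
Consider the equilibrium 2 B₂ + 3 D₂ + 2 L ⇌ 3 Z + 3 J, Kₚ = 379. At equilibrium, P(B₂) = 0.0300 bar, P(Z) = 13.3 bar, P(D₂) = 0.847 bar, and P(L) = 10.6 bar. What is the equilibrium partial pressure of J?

At equilibrium, Kₚ = P(Z)³·P(J)³ / (P(B₂)²·P(D₂)³·P(L)²) = 379.
(13.3)³·(P(J))³ / ((0.0300)²·(0.847)³·(10.6)²) = 379
P(J)³ = 0.00990 ⇒ P(J) = 0.215 bar

P(J) = 0.215 bar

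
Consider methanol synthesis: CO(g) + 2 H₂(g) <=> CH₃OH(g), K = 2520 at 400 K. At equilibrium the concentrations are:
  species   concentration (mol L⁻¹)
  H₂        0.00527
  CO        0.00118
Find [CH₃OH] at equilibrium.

[CH₃OH] = 8.26×10⁻⁵ mol L⁻¹

At equilibrium, K = [CH₃OH] / ([CO]·[H₂]²) = 2520.
([CH₃OH]) / ((0.00118)·(0.00527)²) = 2520
[CH₃OH] = 8.26×10⁻⁵ mol L⁻¹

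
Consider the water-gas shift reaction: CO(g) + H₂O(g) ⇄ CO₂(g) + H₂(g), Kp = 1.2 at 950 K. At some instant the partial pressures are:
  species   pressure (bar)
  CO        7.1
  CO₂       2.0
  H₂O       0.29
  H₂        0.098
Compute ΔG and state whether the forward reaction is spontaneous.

Qp = P(CO₂)·P(H₂) / (P(CO)·P(H₂O)) = (2.0)·(0.098) / ((7.1)·(0.29)) = 0.0952
ΔG = RT ln(Qp/Kp) = (8.314 J mol⁻¹ K⁻¹)(950 K) × ln(0.0952/1.2)
   = (7.898 kJ/mol)(-2.534) = -20.0 kJ/mol
ΔG < 0, so the forward reaction is spontaneous (proceeds forward).

ΔG = -20.0 kJ/mol; the forward reaction is spontaneous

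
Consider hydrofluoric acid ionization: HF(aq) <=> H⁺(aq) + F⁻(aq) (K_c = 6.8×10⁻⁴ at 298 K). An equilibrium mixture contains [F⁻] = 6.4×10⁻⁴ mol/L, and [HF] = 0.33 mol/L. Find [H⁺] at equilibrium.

[H⁺] = 0.35 mol/L

At equilibrium, K_c = [H⁺]·[F⁻] / [HF] = 6.8×10⁻⁴.
([H⁺])·(6.4×10⁻⁴) / (0.33) = 6.8×10⁻⁴
[H⁺] = 0.351 = 0.35 mol/L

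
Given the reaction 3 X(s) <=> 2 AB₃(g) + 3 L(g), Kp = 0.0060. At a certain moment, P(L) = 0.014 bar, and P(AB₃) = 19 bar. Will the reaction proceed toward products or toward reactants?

(X is a pure solid — omitted from Qp.)
Qp = P(AB₃)²·P(L)³ = (19)²·(0.014)³ = 9.9×10⁻⁴
Qp = 9.9×10⁻⁴ < Kp = 0.0060, so the forward reaction proceeds.

to the right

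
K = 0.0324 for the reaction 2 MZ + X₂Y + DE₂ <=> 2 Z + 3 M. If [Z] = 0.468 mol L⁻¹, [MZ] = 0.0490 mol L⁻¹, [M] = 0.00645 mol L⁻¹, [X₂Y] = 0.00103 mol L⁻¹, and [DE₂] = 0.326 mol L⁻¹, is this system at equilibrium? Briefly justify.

no; Q > K, reaction proceeds in reverse

Q = [Z]²·[M]³ / ([MZ]²·[X₂Y]·[DE₂]) = (0.468)²·(0.00645)³ / ((0.0490)²·(0.00103)·(0.326)) = 0.0729
Q = 0.0729 > K = 0.0324: net reverse reaction.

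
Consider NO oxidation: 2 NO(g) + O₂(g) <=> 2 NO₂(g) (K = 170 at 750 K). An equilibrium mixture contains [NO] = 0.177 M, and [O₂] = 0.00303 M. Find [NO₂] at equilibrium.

[NO₂] = 0.127 M

At equilibrium, K = [NO₂]² / ([NO]²·[O₂]) = 170.
([NO₂])² / ((0.177)²·(0.00303)) = 170
[NO₂]² = 0.0161 ⇒ [NO₂] = 0.127 M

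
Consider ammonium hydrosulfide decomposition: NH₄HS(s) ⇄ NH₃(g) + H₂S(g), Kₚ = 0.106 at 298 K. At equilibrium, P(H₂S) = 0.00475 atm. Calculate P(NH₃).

(NH₄HS is a pure solid — omitted from Kₚ.)
At equilibrium, Kₚ = P(NH₃)·P(H₂S) = 0.106.
(P(NH₃))·(0.00475) = 0.106
P(NH₃) = 22.3 atm

P(NH₃) = 22.3 atm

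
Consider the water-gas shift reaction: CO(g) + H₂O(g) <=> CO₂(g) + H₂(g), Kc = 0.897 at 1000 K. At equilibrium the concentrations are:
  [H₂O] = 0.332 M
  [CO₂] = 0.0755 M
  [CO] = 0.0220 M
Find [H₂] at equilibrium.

[H₂] = 0.0868 M

At equilibrium, Kc = [CO₂]·[H₂] / ([CO]·[H₂O]) = 0.897.
(0.0755)·([H₂]) / ((0.0220)·(0.332)) = 0.897
[H₂] = 0.0868 M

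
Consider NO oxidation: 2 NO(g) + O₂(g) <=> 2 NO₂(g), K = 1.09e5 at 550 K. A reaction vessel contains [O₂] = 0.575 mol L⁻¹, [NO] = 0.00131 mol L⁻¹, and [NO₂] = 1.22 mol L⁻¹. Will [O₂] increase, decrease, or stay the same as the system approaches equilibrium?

Q = [NO₂]² / ([NO]²·[O₂]) = (1.22)² / ((0.00131)²·(0.575)) = 1.51e6
Q = 1.51e6 > K = 1.09e5: net reverse reaction.
O₂ is a reactant, so it increases.

increase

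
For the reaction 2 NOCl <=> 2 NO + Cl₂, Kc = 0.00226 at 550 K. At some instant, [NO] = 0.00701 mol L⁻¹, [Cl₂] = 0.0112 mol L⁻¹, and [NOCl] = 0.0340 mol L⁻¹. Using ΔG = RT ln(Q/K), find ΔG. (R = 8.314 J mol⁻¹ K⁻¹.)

ΔG = -7.12 kJ/mol

Qc = [NO]²·[Cl₂] / [NOCl]² = (0.00701)²·(0.0112) / (0.0340)² = 4.76e-4
ΔG = RT ln(Qc/Kc) = (8.314 J mol⁻¹ K⁻¹)(550 K) × ln(4.76e-4/0.00226)
   = (4.573 kJ/mol)(-1.558) = -7.12 kJ/mol
ΔG < 0, so the forward reaction is spontaneous (proceeds forward).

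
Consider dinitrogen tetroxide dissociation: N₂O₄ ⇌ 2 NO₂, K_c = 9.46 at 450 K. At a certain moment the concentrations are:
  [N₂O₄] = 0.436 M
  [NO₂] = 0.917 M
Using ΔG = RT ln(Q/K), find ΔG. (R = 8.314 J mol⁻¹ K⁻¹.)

Q_c = [NO₂]² / [N₂O₄] = (0.917)² / (0.436) = 1.93
ΔG = RT ln(Q_c/K_c) = (8.314 J mol⁻¹ K⁻¹)(450 K) × ln(1.93/9.46)
   = (3.741 kJ/mol)(-1.590) = -5.95 kJ/mol
ΔG < 0, so the forward reaction is spontaneous (proceeds forward).

ΔG = -5.95 kJ/mol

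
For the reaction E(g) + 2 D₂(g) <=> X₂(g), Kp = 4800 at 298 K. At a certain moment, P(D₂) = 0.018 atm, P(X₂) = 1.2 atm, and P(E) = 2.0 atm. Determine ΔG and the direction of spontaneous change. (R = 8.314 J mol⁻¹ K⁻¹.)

ΔG = -2.36 kJ/mol; the forward reaction is spontaneous

Qp = P(X₂) / (P(E)·P(D₂)²) = (1.2) / ((2.0)·(0.018)²) = 1850
ΔG = RT ln(Qp/Kp) = (8.314 J mol⁻¹ K⁻¹)(298 K) × ln(1850/4800)
   = (2.478 kJ/mol)(-0.9534) = -2.36 kJ/mol
ΔG < 0, so the forward reaction is spontaneous (proceeds forward).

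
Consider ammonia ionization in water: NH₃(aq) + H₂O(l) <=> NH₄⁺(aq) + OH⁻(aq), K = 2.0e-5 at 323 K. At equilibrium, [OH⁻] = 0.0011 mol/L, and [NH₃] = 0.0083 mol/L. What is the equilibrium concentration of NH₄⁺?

(H₂O is a pure liquid — omitted from K.)
At equilibrium, K = [NH₄⁺]·[OH⁻] / [NH₃] = 2.0e-5.
([NH₄⁺])·(0.0011) / (0.0083) = 2.0e-5
[NH₄⁺] = 1.51e-4 = 1.5e-4 mol/L

[NH₄⁺] = 1.5e-4 mol/L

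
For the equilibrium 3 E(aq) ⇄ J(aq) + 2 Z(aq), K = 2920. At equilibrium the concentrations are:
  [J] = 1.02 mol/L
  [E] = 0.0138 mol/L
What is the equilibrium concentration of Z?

At equilibrium, K = [J]·[Z]² / [E]³ = 2920.
(1.02)·([Z])² / (0.0138)³ = 2920
[Z]² = 0.00752 ⇒ [Z] = 0.0867 mol/L

[Z] = 0.0867 mol/L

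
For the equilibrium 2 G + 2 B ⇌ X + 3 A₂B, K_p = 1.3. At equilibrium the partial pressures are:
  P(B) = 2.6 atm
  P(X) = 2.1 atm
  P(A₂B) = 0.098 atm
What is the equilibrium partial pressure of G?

P(G) = 0.015 atm

At equilibrium, K_p = P(X)·P(A₂B)³ / (P(G)²·P(B)²) = 1.3.
(2.1)·(0.098)³ / ((P(G))²·(2.6)²) = 1.3
P(G)² = 2.25×10⁻⁴ ⇒ P(G) = 0.015 atm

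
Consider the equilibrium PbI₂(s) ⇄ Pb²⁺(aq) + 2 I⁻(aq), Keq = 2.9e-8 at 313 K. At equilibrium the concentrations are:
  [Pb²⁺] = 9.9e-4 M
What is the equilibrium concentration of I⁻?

(PbI₂ is a pure solid — omitted from Keq.)
At equilibrium, Keq = [Pb²⁺]·[I⁻]² = 2.9e-8.
(9.9e-4)·([I⁻])² = 2.9e-8
[I⁻]² = 2.93e-5 ⇒ [I⁻] = 0.0054 M

[I⁻] = 0.0054 M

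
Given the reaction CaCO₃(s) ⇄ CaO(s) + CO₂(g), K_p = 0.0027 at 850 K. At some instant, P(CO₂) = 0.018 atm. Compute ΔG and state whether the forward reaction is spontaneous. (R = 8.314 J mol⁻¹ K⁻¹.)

(CaCO₃, CaO are pure solids — omitted from Q_p.)
Q_p = P(CO₂) = 0.0180
ΔG = RT ln(Q_p/K_p) = (8.314 J mol⁻¹ K⁻¹)(850 K) × ln(0.0180/0.0027)
   = (7.067 kJ/mol)(1.897) = 13.4 kJ/mol
ΔG > 0, so the forward reaction is non-spontaneous (proceeds in reverse).

ΔG = 13.4 kJ/mol; the forward reaction is non-spontaneous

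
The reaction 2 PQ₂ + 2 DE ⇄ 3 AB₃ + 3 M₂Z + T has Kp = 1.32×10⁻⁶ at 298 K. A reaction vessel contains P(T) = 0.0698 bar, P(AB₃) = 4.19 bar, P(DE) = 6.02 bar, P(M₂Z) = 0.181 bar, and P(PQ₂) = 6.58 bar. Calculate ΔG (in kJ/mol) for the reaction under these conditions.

Qp = P(AB₃)³·P(M₂Z)³·P(T) / (P(PQ₂)²·P(DE)²) = (4.19)³·(0.181)³·(0.0698) / ((6.58)²·(6.02)²) = 1.94×10⁻⁵
ΔG = RT ln(Qp/Kp) = (8.314 J mol⁻¹ K⁻¹)(298 K) × ln(1.94×10⁻⁵/1.32×10⁻⁶)
   = (2.478 kJ/mol)(2.688) = 6.66 kJ/mol
ΔG > 0, so the forward reaction is non-spontaneous (proceeds in reverse).

ΔG = 6.66 kJ/mol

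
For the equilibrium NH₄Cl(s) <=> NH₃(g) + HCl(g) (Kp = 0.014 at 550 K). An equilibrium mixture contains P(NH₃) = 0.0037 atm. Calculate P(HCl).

(NH₄Cl is a pure solid — omitted from Kp.)
At equilibrium, Kp = P(NH₃)·P(HCl) = 0.014.
(0.0037)·(P(HCl)) = 0.014
P(HCl) = 3.78 = 3.8 atm

P(HCl) = 3.8 atm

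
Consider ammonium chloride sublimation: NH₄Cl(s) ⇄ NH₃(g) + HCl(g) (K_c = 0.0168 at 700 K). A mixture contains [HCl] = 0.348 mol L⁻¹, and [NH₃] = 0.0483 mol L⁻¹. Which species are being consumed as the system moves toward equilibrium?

none (at equilibrium)

(NH₄Cl is a pure solid — omitted from Q_c.)
Q_c = [NH₃]·[HCl] = (0.0483)·(0.348) = 0.0168
Q_c = 0.0168 = K_c; the system is at equilibrium.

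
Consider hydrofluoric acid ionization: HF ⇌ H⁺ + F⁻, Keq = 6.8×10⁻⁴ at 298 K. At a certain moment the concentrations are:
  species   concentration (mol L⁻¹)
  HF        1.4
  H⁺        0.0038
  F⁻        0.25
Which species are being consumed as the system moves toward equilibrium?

none (at equilibrium)

Q = [H⁺]·[F⁻] / [HF] = (0.0038)·(0.25) / (1.4) = 6.8×10⁻⁴
Q = 6.8×10⁻⁴ = Keq; the system is at equilibrium.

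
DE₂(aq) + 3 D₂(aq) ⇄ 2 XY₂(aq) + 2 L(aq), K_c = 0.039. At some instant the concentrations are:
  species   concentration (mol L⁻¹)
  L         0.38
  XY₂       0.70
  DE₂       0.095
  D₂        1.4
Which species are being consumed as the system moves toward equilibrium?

XY₂, L (products)

Q_c = [XY₂]²·[L]² / ([DE₂]·[D₂]³) = (0.70)²·(0.38)² / ((0.095)·(1.4)³) = 0.27
Q_c = 0.27 > K_c = 0.039: net reverse reaction.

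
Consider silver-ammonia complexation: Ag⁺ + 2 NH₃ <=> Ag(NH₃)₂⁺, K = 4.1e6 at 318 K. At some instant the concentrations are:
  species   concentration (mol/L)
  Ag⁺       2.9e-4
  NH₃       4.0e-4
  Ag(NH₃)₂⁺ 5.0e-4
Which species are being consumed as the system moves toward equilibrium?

Q = [Ag(NH₃)₂⁺] / ([Ag⁺]·[NH₃]²) = (5.0e-4) / ((2.9e-4)·(4.0e-4)²) = 1.1e7
Q = 1.1e7 > K = 4.1e6: net reverse reaction.

Ag(NH₃)₂⁺ (products)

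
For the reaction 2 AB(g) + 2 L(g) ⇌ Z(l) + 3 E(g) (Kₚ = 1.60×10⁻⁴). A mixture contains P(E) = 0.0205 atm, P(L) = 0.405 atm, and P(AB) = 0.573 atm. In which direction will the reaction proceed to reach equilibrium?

(Z is a pure liquid — omitted from Qₚ.)
Qₚ = P(E)³ / (P(AB)²·P(L)²) = (0.0205)³ / ((0.573)²·(0.405)²) = 1.60×10⁻⁴
Qₚ = 1.60×10⁻⁴ = Kₚ, so the system is already at equilibrium.

neither direction; the system is at equilibrium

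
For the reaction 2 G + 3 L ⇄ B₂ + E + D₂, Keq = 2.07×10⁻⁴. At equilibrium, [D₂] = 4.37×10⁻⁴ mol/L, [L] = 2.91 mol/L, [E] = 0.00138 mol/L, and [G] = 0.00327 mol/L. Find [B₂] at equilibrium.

At equilibrium, Keq = [B₂]·[E]·[D₂] / ([G]²·[L]³) = 2.07×10⁻⁴.
([B₂])·(0.00138)·(4.37×10⁻⁴) / ((0.00327)²·(2.91)³) = 2.07×10⁻⁴
[B₂] = 0.0904 mol/L

[B₂] = 0.0904 mol/L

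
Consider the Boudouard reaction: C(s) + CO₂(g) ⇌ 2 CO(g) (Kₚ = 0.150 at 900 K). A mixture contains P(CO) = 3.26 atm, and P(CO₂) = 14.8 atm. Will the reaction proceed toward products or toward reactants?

(C is a pure solid — omitted from Qₚ.)
Qₚ = P(CO)² / P(CO₂) = (3.26)² / (14.8) = 0.718
Qₚ = 0.718 > Kₚ = 0.150, so the reverse reaction proceeds.

toward reactants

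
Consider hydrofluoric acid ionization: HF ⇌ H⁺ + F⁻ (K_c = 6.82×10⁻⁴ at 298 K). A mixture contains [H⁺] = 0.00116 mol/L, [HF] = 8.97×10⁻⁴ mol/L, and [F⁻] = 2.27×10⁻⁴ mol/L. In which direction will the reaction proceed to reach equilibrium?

in the forward direction

Q_c = [H⁺]·[F⁻] / [HF] = (0.00116)·(2.27×10⁻⁴) / (8.97×10⁻⁴) = 2.94×10⁻⁴
Q_c = 2.94×10⁻⁴ < K_c = 6.82×10⁻⁴, so the forward reaction proceeds.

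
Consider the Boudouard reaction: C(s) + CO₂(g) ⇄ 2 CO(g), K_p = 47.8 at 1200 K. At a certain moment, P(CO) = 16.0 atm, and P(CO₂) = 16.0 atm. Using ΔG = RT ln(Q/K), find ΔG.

(C is a pure solid — omitted from Q_p.)
Q_p = P(CO)² / P(CO₂) = (16.0)² / (16.0) = 16.0
ΔG = RT ln(Q_p/K_p) = (8.314 J mol⁻¹ K⁻¹)(1200 K) × ln(16.0/47.8)
   = (9.977 kJ/mol)(-1.094) = -10.9 kJ/mol
ΔG < 0, so the forward reaction is spontaneous (proceeds forward).

ΔG = -10.9 kJ/mol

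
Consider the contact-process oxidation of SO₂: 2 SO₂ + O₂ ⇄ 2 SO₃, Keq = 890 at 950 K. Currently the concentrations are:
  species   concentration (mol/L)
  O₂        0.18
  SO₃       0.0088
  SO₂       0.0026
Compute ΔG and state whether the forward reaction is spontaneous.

Q = [SO₃]² / ([SO₂]²·[O₂]) = (0.0088)² / ((0.0026)²·(0.18)) = 63.6
ΔG = RT ln(Q/Keq) = (8.314 J mol⁻¹ K⁻¹)(950 K) × ln(63.6/890)
   = (7.898 kJ/mol)(-2.639) = -20.8 kJ/mol
ΔG < 0, so the forward reaction is spontaneous (proceeds forward).

ΔG = -20.8 kJ/mol; the forward reaction is spontaneous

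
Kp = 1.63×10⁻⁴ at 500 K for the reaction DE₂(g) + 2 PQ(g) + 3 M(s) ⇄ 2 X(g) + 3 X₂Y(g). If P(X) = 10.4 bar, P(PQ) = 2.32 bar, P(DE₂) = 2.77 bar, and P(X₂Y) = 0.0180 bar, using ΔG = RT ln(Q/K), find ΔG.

ΔG = -5.61 kJ/mol

(M is a pure solid — omitted from Qp.)
Qp = P(X)²·P(X₂Y)³ / (P(DE₂)·P(PQ)²) = (10.4)²·(0.0180)³ / ((2.77)·(2.32)²) = 4.23×10⁻⁵
ΔG = RT ln(Qp/Kp) = (8.314 J mol⁻¹ K⁻¹)(500 K) × ln(4.23×10⁻⁵/1.63×10⁻⁴)
   = (4.157 kJ/mol)(-1.349) = -5.61 kJ/mol
ΔG < 0, so the forward reaction is spontaneous (proceeds forward).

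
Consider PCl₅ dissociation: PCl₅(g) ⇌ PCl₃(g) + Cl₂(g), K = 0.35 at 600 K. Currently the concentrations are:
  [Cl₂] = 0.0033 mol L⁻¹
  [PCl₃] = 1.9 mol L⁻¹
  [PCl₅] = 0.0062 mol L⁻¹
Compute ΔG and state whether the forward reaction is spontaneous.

ΔG = 5.29 kJ/mol; the forward reaction is non-spontaneous

Q = [PCl₃]·[Cl₂] / [PCl₅] = (1.9)·(0.0033) / (0.0062) = 1.01
ΔG = RT ln(Q/K) = (8.314 J mol⁻¹ K⁻¹)(600 K) × ln(1.01/0.35)
   = (4.988 kJ/mol)(1.060) = 5.29 kJ/mol
ΔG > 0, so the forward reaction is non-spontaneous (proceeds in reverse).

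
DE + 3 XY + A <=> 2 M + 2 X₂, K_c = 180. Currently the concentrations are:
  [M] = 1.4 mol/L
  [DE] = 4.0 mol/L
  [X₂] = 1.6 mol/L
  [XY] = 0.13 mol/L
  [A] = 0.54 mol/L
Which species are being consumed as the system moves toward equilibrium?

Q_c = [M]²·[X₂]² / ([DE]·[XY]³·[A]) = (1.4)²·(1.6)² / ((4.0)·(0.13)³·(0.54)) = 1100
Q_c = 1100 > K_c = 180: net reverse reaction.

M, X₂ (products)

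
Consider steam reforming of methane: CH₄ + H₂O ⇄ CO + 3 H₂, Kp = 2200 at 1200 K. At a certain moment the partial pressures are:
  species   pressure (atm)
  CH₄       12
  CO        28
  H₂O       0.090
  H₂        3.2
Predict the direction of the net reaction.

in the forward direction

Qp = P(CO)·P(H₂)³ / (P(CH₄)·P(H₂O)) = (28)·(3.2)³ / ((12)·(0.090)) = 850
Qp = 850 < Kp = 2200, so the forward reaction proceeds.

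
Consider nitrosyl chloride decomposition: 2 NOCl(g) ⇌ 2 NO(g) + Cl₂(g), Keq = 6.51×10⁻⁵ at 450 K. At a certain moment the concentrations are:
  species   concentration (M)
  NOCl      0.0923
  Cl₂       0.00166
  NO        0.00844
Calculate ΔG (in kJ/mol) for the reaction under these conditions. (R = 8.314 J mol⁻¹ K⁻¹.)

Q = [NO]²·[Cl₂] / [NOCl]² = (0.00844)²·(0.00166) / (0.0923)² = 1.39×10⁻⁵
ΔG = RT ln(Q/Keq) = (8.314 J mol⁻¹ K⁻¹)(450 K) × ln(1.39×10⁻⁵/6.51×10⁻⁵)
   = (3.741 kJ/mol)(-1.544) = -5.78 kJ/mol
ΔG < 0, so the forward reaction is spontaneous (proceeds forward).

ΔG = -5.78 kJ/mol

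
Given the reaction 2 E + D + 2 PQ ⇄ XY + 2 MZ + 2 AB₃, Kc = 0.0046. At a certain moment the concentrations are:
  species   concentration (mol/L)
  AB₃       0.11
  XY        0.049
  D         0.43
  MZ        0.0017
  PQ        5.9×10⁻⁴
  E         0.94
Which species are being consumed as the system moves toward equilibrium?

XY, MZ, AB₃ (products)

Qc = [XY]·[MZ]²·[AB₃]² / ([E]²·[D]·[PQ]²) = (0.049)·(0.0017)²·(0.11)² / ((0.94)²·(0.43)·(5.9×10⁻⁴)²) = 0.013
Qc = 0.013 > Kc = 0.0046: net reverse reaction.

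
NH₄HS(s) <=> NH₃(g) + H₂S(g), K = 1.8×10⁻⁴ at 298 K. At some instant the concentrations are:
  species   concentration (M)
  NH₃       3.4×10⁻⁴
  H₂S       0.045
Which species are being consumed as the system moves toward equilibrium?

NH₄HS (reactants)

(NH₄HS is a pure solid — omitted from Q.)
Q = [NH₃]·[H₂S] = (3.4×10⁻⁴)·(0.045) = 1.5×10⁻⁵
Q = 1.5×10⁻⁵ < K = 1.8×10⁻⁴: net forward reaction.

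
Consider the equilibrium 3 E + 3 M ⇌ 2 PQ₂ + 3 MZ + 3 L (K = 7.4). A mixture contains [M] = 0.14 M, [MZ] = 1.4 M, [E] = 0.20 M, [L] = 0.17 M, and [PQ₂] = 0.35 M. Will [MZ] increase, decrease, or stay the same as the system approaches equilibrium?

Q = [PQ₂]²·[MZ]³·[L]³ / ([E]³·[M]³) = (0.35)²·(1.4)³·(0.17)³ / ((0.20)³·(0.14)³) = 75
Q = 75 > K = 7.4: net reverse reaction.
MZ is a product, so it decreases.

decrease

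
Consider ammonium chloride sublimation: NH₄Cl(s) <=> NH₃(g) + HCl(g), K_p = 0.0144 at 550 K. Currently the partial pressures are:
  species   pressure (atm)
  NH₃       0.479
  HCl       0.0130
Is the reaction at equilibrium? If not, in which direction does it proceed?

in the forward direction

(NH₄Cl is a pure solid — omitted from Q_p.)
Q_p = P(NH₃)·P(HCl) = (0.479)·(0.0130) = 0.00623
Q_p = 0.00623 < K_p = 0.0144, so the forward reaction proceeds.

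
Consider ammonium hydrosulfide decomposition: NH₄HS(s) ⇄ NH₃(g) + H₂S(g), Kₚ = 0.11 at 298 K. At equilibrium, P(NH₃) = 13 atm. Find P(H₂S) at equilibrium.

(NH₄HS is a pure solid — omitted from Kₚ.)
At equilibrium, Kₚ = P(NH₃)·P(H₂S) = 0.11.
(13)·(P(H₂S)) = 0.11
P(H₂S) = 0.00846 = 0.0085 atm

P(H₂S) = 0.0085 atm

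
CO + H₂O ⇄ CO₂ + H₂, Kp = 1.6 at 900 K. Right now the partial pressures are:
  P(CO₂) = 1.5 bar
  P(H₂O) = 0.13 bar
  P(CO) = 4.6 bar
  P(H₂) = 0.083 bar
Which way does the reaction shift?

in the forward direction

Qp = P(CO₂)·P(H₂) / (P(CO)·P(H₂O)) = (1.5)·(0.083) / ((4.6)·(0.13)) = 0.21
Qp = 0.21 < Kp = 1.6, so the forward reaction proceeds.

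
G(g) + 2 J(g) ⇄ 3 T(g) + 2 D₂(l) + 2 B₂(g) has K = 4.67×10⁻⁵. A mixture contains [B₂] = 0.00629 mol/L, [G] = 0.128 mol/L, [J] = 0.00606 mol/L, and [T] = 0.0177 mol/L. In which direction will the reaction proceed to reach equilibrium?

(D₂ is a pure liquid — omitted from Q.)
Q = [T]³·[B₂]² / ([G]·[J]²) = (0.0177)³·(0.00629)² / ((0.128)·(0.00606)²) = 4.67×10⁻⁵
Q = 4.67×10⁻⁵ = K, so the system is already at equilibrium.

no net change (already at equilibrium)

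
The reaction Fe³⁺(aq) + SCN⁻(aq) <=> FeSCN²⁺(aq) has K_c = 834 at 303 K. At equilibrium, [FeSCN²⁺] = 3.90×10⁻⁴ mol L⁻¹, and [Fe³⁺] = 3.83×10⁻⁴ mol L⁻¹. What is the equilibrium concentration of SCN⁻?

At equilibrium, K_c = [FeSCN²⁺] / ([Fe³⁺]·[SCN⁻]) = 834.
(3.90×10⁻⁴) / ((3.83×10⁻⁴)·([SCN⁻])) = 834
[SCN⁻] = 0.00122 mol L⁻¹

[SCN⁻] = 0.00122 mol L⁻¹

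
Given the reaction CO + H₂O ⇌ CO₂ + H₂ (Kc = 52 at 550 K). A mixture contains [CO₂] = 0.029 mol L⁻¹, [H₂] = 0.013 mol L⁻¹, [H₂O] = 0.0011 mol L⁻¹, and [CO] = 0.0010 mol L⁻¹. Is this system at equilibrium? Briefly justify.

Qc = [CO₂]·[H₂] / ([CO]·[H₂O]) = (0.029)·(0.013) / ((0.0010)·(0.0011)) = 340
Qc = 340 > Kc = 52: net reverse reaction.

no; Q > K, reaction proceeds in reverse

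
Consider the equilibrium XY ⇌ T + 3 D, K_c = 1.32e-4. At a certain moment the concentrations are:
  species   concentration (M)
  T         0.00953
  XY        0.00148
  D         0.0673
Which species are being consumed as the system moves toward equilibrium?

Q_c = [T]·[D]³ / [XY] = (0.00953)·(0.0673)³ / (0.00148) = 0.00196
Q_c = 0.00196 > K_c = 1.32e-4: net reverse reaction.

T, D (products)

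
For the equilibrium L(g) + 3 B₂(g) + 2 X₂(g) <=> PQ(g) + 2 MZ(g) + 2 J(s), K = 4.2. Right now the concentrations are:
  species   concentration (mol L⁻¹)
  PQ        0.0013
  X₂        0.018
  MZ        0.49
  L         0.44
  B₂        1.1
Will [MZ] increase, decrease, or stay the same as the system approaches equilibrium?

increase

(J is a pure solid — omitted from Q.)
Q = [PQ]·[MZ]² / ([L]·[B₂]³·[X₂]²) = (0.0013)·(0.49)² / ((0.44)·(1.1)³·(0.018)²) = 1.6
Q = 1.6 < K = 4.2: net forward reaction.
MZ is a product, so it increases.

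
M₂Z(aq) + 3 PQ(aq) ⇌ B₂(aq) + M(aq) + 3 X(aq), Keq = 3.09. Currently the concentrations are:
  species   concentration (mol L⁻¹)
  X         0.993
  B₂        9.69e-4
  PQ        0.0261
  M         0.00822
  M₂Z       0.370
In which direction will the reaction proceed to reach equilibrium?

in the forward direction

Q = [B₂]·[M]·[X]³ / ([M₂Z]·[PQ]³) = (9.69e-4)·(0.00822)·(0.993)³ / ((0.370)·(0.0261)³) = 1.19
Q = 1.19 < Keq = 3.09, so the forward reaction proceeds.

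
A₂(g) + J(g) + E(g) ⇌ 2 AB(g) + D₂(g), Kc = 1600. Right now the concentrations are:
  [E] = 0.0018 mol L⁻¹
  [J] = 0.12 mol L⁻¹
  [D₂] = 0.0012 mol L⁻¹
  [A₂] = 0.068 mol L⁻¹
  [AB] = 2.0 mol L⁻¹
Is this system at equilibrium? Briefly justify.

no; Q < K, reaction proceeds forward

Qc = [AB]²·[D₂] / ([A₂]·[J]·[E]) = (2.0)²·(0.0012) / ((0.068)·(0.12)·(0.0018)) = 330
Qc = 330 < Kc = 1600: net forward reaction.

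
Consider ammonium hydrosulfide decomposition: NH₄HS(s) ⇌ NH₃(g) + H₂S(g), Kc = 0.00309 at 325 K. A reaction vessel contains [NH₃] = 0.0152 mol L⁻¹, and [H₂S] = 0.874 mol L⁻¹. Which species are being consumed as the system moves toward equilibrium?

(NH₄HS is a pure solid — omitted from Qc.)
Qc = [NH₃]·[H₂S] = (0.0152)·(0.874) = 0.0133
Qc = 0.0133 > Kc = 0.00309: net reverse reaction.

NH₃, H₂S (products)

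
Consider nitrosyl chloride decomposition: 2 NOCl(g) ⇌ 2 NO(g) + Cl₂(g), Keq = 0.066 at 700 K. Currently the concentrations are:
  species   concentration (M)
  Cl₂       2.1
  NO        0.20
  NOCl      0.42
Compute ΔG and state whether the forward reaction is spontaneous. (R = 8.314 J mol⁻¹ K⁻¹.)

Q = [NO]²·[Cl₂] / [NOCl]² = (0.20)²·(2.1) / (0.42)² = 0.476
ΔG = RT ln(Q/Keq) = (8.314 J mol⁻¹ K⁻¹)(700 K) × ln(0.476/0.066)
   = (5.820 kJ/mol)(1.976) = 11.5 kJ/mol
ΔG > 0, so the forward reaction is non-spontaneous (proceeds in reverse).

ΔG = 11.5 kJ/mol; the forward reaction is non-spontaneous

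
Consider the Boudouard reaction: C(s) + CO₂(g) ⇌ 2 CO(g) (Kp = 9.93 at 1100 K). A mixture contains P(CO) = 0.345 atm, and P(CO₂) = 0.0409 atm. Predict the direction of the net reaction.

toward products

(C is a pure solid — omitted from Qp.)
Qp = P(CO)² / P(CO₂) = (0.345)² / (0.0409) = 2.91
Qp = 2.91 < Kp = 9.93, so the forward reaction proceeds.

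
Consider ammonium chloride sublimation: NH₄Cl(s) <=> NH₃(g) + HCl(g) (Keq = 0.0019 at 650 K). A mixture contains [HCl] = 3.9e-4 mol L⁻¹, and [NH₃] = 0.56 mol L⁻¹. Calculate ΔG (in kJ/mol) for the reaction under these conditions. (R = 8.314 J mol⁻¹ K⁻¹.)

ΔG = -11.7 kJ/mol

(NH₄Cl is a pure solid — omitted from Q.)
Q = [NH₃]·[HCl] = (0.56)·(3.9e-4) = 2.18e-4
ΔG = RT ln(Q/Keq) = (8.314 J mol⁻¹ K⁻¹)(650 K) × ln(2.18e-4/0.0019)
   = (5.404 kJ/mol)(-2.165) = -11.7 kJ/mol
ΔG < 0, so the forward reaction is spontaneous (proceeds forward).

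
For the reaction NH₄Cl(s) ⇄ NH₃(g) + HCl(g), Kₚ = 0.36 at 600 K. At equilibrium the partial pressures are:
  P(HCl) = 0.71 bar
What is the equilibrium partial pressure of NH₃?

P(NH₃) = 0.51 bar

(NH₄Cl is a pure solid — omitted from Kₚ.)
At equilibrium, Kₚ = P(NH₃)·P(HCl) = 0.36.
(P(NH₃))·(0.71) = 0.36
P(NH₃) = 0.507 = 0.51 bar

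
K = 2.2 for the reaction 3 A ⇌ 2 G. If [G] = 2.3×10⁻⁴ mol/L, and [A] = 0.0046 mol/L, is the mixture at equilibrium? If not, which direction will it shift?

Q = [G]² / [A]³ = (2.3×10⁻⁴)² / (0.0046)³ = 0.54
Q = 0.54 < K = 2.2: net forward reaction.

no; Q < K, reaction proceeds forward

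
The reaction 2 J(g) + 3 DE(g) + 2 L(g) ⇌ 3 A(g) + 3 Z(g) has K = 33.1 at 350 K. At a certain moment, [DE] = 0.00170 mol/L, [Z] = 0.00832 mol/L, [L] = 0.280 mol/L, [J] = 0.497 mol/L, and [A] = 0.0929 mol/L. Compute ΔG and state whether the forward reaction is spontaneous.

Q = [A]³·[Z]³ / ([J]²·[DE]³·[L]²) = (0.0929)³·(0.00832)³ / ((0.497)²·(0.00170)³·(0.280)²) = 4.85
ΔG = RT ln(Q/K) = (8.314 J mol⁻¹ K⁻¹)(350 K) × ln(4.85/33.1)
   = (2.910 kJ/mol)(-1.921) = -5.59 kJ/mol
ΔG < 0, so the forward reaction is spontaneous (proceeds forward).

ΔG = -5.59 kJ/mol; the forward reaction is spontaneous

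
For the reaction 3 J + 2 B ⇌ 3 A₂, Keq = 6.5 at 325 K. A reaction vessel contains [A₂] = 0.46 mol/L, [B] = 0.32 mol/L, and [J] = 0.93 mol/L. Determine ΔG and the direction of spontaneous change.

Q = [A₂]³ / ([J]³·[B]²) = (0.46)³ / ((0.93)³·(0.32)²) = 1.18
ΔG = RT ln(Q/Keq) = (8.314 J mol⁻¹ K⁻¹)(325 K) × ln(1.18/6.5)
   = (2.702 kJ/mol)(-1.706) = -4.61 kJ/mol
ΔG < 0, so the forward reaction is spontaneous (proceeds forward).

ΔG = -4.61 kJ/mol; the forward reaction is spontaneous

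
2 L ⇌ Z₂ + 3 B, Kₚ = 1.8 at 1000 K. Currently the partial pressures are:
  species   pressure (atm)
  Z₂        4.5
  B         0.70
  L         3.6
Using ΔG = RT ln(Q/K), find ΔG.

ΔG = -22.6 kJ/mol

Qₚ = P(Z₂)·P(B)³ / P(L)² = (4.5)·(0.70)³ / (3.6)² = 0.119
ΔG = RT ln(Qₚ/Kₚ) = (8.314 J mol⁻¹ K⁻¹)(1000 K) × ln(0.119/1.8)
   = (8.314 kJ/mol)(-2.716) = -22.6 kJ/mol
ΔG < 0, so the forward reaction is spontaneous (proceeds forward).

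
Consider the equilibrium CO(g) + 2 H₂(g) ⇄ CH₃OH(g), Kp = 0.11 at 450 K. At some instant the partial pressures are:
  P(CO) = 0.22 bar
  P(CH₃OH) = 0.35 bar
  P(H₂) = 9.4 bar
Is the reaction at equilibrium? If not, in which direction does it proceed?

in the forward direction

Qp = P(CH₃OH) / (P(CO)·P(H₂)²) = (0.35) / ((0.22)·(9.4)²) = 0.018
Qp = 0.018 < Kp = 0.11, so the forward reaction proceeds.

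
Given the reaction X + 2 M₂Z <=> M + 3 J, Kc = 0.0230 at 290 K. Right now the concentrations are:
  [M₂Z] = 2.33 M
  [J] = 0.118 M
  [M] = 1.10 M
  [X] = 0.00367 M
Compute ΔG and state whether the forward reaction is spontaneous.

Qc = [M]·[J]³ / ([X]·[M₂Z]²) = (1.10)·(0.118)³ / ((0.00367)·(2.33)²) = 0.0907
ΔG = RT ln(Qc/Kc) = (8.314 J mol⁻¹ K⁻¹)(290 K) × ln(0.0907/0.0230)
   = (2.411 kJ/mol)(1.372) = 3.31 kJ/mol
ΔG > 0, so the forward reaction is non-spontaneous (proceeds in reverse).

ΔG = 3.31 kJ/mol; the forward reaction is non-spontaneous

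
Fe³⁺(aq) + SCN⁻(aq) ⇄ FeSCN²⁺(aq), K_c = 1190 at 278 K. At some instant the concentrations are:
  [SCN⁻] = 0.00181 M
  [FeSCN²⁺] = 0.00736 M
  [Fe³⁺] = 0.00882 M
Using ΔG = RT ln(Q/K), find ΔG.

ΔG = -2.19 kJ/mol

Q_c = [FeSCN²⁺] / ([Fe³⁺]·[SCN⁻]) = (0.00736) / ((0.00882)·(0.00181)) = 461
ΔG = RT ln(Q_c/K_c) = (8.314 J mol⁻¹ K⁻¹)(278 K) × ln(461/1190)
   = (2.311 kJ/mol)(-0.9483) = -2.19 kJ/mol
ΔG < 0, so the forward reaction is spontaneous (proceeds forward).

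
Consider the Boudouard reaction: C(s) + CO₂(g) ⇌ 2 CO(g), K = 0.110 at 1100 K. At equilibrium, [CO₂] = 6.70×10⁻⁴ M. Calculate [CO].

[CO] = 0.00858 M

(C is a pure solid — omitted from K.)
At equilibrium, K = [CO]² / [CO₂] = 0.110.
([CO])² / (6.70×10⁻⁴) = 0.110
[CO]² = 7.37×10⁻⁵ ⇒ [CO] = 0.00858 M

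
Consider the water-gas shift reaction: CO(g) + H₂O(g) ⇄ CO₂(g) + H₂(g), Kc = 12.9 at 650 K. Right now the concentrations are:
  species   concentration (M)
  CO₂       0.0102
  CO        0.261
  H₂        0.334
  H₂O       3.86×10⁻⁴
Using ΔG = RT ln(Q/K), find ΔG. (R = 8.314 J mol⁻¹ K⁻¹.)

ΔG = 5.21 kJ/mol

Qc = [CO₂]·[H₂] / ([CO]·[H₂O]) = (0.0102)·(0.334) / ((0.261)·(3.86×10⁻⁴)) = 33.8
ΔG = RT ln(Qc/Kc) = (8.314 J mol⁻¹ K⁻¹)(650 K) × ln(33.8/12.9)
   = (5.404 kJ/mol)(0.9632) = 5.21 kJ/mol
ΔG > 0, so the forward reaction is non-spontaneous (proceeds in reverse).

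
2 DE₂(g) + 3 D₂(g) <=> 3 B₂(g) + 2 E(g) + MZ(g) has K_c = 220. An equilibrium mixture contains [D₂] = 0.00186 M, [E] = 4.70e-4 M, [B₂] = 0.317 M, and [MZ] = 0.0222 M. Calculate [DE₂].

At equilibrium, K_c = [B₂]³·[E]²·[MZ] / ([DE₂]²·[D₂]³) = 220.
(0.317)³·(4.70e-4)²·(0.0222) / (([DE₂])²·(0.00186)³) = 220
[DE₂]² = 1.10e-4 ⇒ [DE₂] = 0.0105 M

[DE₂] = 0.0105 M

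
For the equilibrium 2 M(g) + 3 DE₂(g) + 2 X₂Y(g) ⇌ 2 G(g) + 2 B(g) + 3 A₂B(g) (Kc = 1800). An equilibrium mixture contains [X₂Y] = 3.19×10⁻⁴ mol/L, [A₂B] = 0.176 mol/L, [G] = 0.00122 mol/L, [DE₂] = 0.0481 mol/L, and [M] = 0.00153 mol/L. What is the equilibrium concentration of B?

At equilibrium, Kc = [G]²·[B]²·[A₂B]³ / ([M]²·[DE₂]³·[X₂Y]²) = 1800.
(0.00122)²·([B])²·(0.176)³ / ((0.00153)²·(0.0481)³·(3.19×10⁻⁴)²) = 1800
[B]² = 5.88×10⁻⁶ ⇒ [B] = 0.00242 mol/L

[B] = 0.00242 mol/L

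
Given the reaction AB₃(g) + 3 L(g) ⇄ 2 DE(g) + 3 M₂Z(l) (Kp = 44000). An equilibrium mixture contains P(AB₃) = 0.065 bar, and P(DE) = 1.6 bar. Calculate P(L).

P(L) = 0.096 bar

(M₂Z is a pure liquid — omitted from Kp.)
At equilibrium, Kp = P(DE)² / (P(AB₃)·P(L)³) = 44000.
(1.6)² / ((0.065)·(P(L))³) = 44000
P(L)³ = 8.95×10⁻⁴ ⇒ P(L) = 0.096 bar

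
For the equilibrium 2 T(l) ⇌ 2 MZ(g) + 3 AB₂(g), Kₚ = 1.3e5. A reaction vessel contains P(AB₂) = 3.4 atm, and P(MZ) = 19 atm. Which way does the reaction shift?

in the forward direction

(T is a pure liquid — omitted from Qₚ.)
Qₚ = P(MZ)²·P(AB₂)³ = (19)²·(3.4)³ = 14000
Qₚ = 14000 < Kₚ = 1.3e5, so the forward reaction proceeds.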